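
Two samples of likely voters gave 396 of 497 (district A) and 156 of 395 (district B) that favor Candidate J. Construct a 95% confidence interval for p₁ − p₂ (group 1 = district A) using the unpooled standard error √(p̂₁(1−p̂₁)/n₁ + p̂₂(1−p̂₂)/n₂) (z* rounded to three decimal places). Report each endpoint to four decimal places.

p̂₁ = 396/497 = 0.79678, p̂₂ = 156/395 = 0.39494; p̂₁ − p̂₂ = 0.40184.
SE = √(0.000325797 + 0.000604966) = √0.000930763 = 0.030508.
The 95% critical value is z* = 1.960. Margin = 1.960·0.030508 = 0.05980.
CI: 0.40184 ± 0.05980 = (0.3420, 0.4616).

(0.3420, 0.4616)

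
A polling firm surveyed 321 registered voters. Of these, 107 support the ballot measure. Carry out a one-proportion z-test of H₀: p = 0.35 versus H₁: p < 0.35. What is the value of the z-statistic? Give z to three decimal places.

Sample proportion p̂ = 107/321 = 0.33333.
Null standard error: √(0.35·0.65/321) = √0.000708723 = 0.026622.
Test statistic: z = -0.01667/0.026622 = -0.626.

z = -0.626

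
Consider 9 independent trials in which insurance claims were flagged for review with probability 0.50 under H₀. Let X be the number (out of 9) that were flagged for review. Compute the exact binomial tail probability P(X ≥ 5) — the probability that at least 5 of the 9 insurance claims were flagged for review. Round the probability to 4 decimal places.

P = 0.5000

X is binomial with n = 9 and p = 0.50.
P(X ≥ 5) = Σ_{j=5}^{9} C(9,j)·0.50^j·0.50^{9−j}.
= 0.246094 + 0.164062 + 0.070312 + 0.017578 + 0.001953 = 0.5000.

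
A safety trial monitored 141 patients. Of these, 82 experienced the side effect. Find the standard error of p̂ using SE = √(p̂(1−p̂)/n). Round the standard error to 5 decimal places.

With x = 82 successes in n = 141, p̂ = 0.58156.
p̂(1−p̂) = 0.58156·0.41844 = 0.243348.
Dividing by n and taking the root: √0.001725872 = 0.04154.

SE = 0.04154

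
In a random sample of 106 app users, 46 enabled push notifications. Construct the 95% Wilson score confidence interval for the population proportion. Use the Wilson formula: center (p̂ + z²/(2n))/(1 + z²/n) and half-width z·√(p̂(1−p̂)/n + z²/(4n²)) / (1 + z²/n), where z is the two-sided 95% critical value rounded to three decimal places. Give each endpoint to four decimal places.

(0.3436, 0.5290)

p̂ = 46/106 = 0.43396; z = 1.960, so z² = 3.841600.
1 + z²/n = 1.036242.
Center = (0.43396 + 0.018121)/1.036242 = 0.43627.
Radicand: p̂(1−p̂)/n + z²/(4n²) = 0.002317349 + 0.000085475 = 0.002402824.
Half-width = 1.960·√0.002402824/1.036242 = 0.09272.
CI: 0.43627 ± 0.09272 = (0.3436, 0.5290).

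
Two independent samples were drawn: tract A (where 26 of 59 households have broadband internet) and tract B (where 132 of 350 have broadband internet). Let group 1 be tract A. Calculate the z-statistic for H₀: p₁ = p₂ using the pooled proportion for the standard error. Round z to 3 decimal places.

Sample proportions: p̂₁ = 26/59 = 0.44068 and p̂₂ = 132/350 = 0.37714.
Pooling: p̂ = 158/409 = 0.38631.
Pooled SE = √[0.2370741·0.01980630] ≈ 0.068524.
z = 0.06354/0.068524 = 0.927.

z = 0.927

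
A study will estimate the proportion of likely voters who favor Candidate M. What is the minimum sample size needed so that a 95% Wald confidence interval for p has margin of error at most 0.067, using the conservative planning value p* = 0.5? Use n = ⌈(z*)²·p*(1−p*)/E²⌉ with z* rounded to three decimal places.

The 95% critical value is z* = 1.960.
p*(1−p*) = 0.2500.
Required n before rounding: 3.841600 × 0.2500 / 0.067² = 213.945.
⌈213.945⌉ = 214.

n = 214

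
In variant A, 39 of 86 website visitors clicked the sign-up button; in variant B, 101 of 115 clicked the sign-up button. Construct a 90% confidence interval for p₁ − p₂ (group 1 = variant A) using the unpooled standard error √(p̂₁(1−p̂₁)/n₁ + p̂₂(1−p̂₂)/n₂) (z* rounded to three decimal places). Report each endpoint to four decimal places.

(-0.5263, -0.3232)

p̂₁ = 39/86 = 0.45349, p̂₂ = 101/115 = 0.87826; p̂₁ − p̂₂ = -0.42477.
Unpooled SE = √(p̂₁(1−p̂₁)/n₁ + p̂₂(1−p̂₂)/n₂) = √(0.002881822 + 0.000929728) = 0.061738.
For 90% confidence, z* = 1.645. Margin = 1.645·0.061738 = 0.10156.
Interval: -0.42477 ± 0.10156 → (-0.5263, -0.3232).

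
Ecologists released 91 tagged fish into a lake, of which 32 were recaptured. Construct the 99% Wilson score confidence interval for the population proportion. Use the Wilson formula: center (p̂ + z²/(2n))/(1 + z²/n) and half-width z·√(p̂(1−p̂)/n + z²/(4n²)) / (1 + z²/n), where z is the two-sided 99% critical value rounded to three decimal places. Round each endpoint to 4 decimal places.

(0.2368, 0.4866)

Here p̂ = 32/91 = 0.35165 and z = 2.576 (z² = 6.635776).
Denominator 1 + z²/n = 1 + 6.635776/91 = 1.072921.
Center = (0.35165 + 0.036460)/1.072921 = 0.36173.
Radicand: p̂(1−p̂)/n + z²/(4n²) = 0.002505404 + 0.000200331 = 0.002705735.
Half-width = z·√(radicand)/denom = 2.576·0.052017/1.072921 = 0.12489.
Interval: 0.36173 ± 0.12489 → (0.2368, 0.4866).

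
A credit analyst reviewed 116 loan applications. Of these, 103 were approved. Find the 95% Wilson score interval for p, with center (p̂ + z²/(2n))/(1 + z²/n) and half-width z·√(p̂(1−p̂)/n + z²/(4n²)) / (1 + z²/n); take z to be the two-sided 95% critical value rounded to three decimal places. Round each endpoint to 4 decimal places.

Here p̂ = 103/116 = 0.88793 and z = 1.960 (z² = 3.841600).
Denominator 1 + z²/n = 1 + 3.841600/116 = 1.033117.
Adjusted center: (0.88793 + z²/(2n))/1.033117 = 0.87550.
Radicand: p̂(1−p̂)/n + z²/(4n²) = 0.000857841 + 0.000071373 = 0.000929214.
Half-width = 1.960·√0.000929214/1.033117 = 0.05783.
Interval: 0.87550 ± 0.05783 → (0.8177, 0.9333).

(0.8177, 0.9333)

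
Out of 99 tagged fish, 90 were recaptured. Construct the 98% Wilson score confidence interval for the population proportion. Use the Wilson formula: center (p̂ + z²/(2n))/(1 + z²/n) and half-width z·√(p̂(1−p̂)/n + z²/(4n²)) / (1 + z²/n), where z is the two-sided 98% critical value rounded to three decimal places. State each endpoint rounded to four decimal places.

(0.8191, 0.9567)

p̂ = 90/99 = 0.90909; z = 2.326, so z² = 5.410276.
Denominator 1 + z²/n = 1 + 5.410276/99 = 1.054649.
Center = (0.90909 + 0.027325)/1.054649 = 0.88789.
Radicand: p̂(1−p̂)/n + z²/(4n²) = 0.000834794 + 0.000138003 = 0.000972797.
Half-width = z·√(radicand)/denom = 2.326·0.031190/1.054649 = 0.06879.
Interval: 0.88789 ± 0.06879 → (0.8191, 0.9567).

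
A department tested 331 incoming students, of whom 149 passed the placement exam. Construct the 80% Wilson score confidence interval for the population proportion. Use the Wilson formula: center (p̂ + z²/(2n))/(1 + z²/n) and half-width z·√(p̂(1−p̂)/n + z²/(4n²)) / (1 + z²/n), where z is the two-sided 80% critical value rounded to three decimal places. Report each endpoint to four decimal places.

(0.4154, 0.4854)

p̂ = 149/331 = 0.45015; z = 1.282, so z² = 1.643524.
1 + z²/n = 1.004965.
Center = (0.45015 + 0.002483)/1.004965 = 0.45040.
Radicand: p̂(1−p̂)/n + z²/(4n²) = 0.000747780 + 0.000003750 = 0.000751530.
Half-width = 1.282·√0.000751530/1.004965 = 0.03497.
So the interval runs from 0.4154 to 0.4854.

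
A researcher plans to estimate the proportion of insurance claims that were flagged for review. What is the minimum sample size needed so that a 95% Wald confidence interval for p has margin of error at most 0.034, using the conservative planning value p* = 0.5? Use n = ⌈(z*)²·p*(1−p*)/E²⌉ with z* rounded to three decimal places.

n = 831

z* = 1.960 at the 95% level.
p*(1−p*) = 0.50·0.50 = 0.2500.
Required n before rounding: 3.841600 × 0.2500 / 0.034² = 830.796.
⌈830.796⌉ = 831.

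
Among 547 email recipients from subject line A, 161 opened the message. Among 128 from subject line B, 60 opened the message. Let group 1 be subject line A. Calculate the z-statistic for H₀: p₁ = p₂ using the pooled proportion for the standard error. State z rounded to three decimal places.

z = -3.785

Sample proportions: p̂₁ = 161/547 = 0.29433 and p̂₂ = 60/128 = 0.46875.
Pooled p̂ = (161+60)/(547+128) = 221/675 = 0.32741.
Pooled SE = √[0.2202118·0.00964065] ≈ 0.046076.
z = (p̂₁ − p̂₂)/SE = (0.29433 − 0.46875)/0.046076 = -0.17442/0.046076 = -3.785.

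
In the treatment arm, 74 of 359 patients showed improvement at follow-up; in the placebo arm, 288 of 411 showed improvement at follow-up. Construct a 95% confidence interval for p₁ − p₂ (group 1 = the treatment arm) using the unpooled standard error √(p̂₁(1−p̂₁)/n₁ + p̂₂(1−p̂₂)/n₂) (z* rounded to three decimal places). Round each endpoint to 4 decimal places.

(-0.5555, -0.4337)

p̂₁ = 74/359 = 0.20613, p̂₂ = 288/411 = 0.70073; p̂₁ − p̂₂ = -0.49460.
Unpooled SE = √(p̂₁(1−p̂₁)/n₁ + p̂₂(1−p̂₂)/n₂) = √(0.000455820 + 0.000510237) = 0.031081.
z* = 1.960 at the 95% level. Margin of error = 0.06092.
Interval: -0.49460 ± 0.06092 → (-0.5555, -0.4337).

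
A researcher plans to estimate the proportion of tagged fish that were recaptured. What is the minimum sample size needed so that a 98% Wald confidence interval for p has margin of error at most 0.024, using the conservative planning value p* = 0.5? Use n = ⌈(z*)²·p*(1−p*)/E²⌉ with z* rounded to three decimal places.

z* = 2.326 at the 98% level.
p*(1−p*) = 0.2500.
(z*)²·p*(1−p*)/E² = 5.410276·0.2500/0.000576 = 2348.210.
Rounding up, n = 2349.

n = 2349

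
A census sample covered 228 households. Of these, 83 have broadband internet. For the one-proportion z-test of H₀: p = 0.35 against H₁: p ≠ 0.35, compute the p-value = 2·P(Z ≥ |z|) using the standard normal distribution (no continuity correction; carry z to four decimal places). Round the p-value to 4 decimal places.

p-value = 0.6568

The sample proportion is 83/228 = 0.36404.
SE₀ = √(0.35·0.65/228) = 0.031588.
z = (p̂ − p₀)/SE = (83/228 − 0.35)/0.031588 ≈ 0.4443.
From the standard normal, 2·P(Z ≥ |z|) = 0.6568.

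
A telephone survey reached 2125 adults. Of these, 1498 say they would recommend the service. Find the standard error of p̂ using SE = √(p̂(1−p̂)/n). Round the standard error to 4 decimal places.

SE = 0.0099

The sample proportion is 1498/2125 = 0.70494.
p̂(1−p̂) = 0.208000.
SE = √(0.208000/2125) = 0.0099.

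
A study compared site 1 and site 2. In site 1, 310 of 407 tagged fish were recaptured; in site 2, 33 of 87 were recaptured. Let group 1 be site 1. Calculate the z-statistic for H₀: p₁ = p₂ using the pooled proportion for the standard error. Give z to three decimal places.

z = 7.027

Sample proportions: p̂₁ = 310/407 = 0.76167 and p̂₂ = 33/87 = 0.37931.
Pooling: p̂ = 343/494 = 0.69433.
SE = √[p̂(1−p̂)(1/n₁+1/n₂)] = √[0.69433·0.30567·(1/407+1/87)] ≈ 0.054415.
z = 0.38236/0.054415 = 7.027.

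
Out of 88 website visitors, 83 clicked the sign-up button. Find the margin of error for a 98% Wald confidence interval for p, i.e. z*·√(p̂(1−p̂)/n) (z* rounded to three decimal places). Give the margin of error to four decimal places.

ME = 0.0574

p̂ = 83/88 = 0.94318.
SE = √(p̂(1−p̂)/n) = √(0.053590/88) = 0.024677.
The 98% critical value is z* = 2.326.
So ME = 0.0574.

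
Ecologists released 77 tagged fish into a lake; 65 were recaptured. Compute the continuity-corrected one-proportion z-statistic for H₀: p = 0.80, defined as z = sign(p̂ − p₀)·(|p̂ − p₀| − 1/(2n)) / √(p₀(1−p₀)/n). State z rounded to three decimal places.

With x = 65 successes in n = 77, p̂ = 0.84416. p̂ − p₀ = 0.044156.
Continuity correction 1/(2n) = 1/154 = 0.006494.
Corrected numerator: |0.044156| − 0.006494 = 0.037662.
Under H₀, SE = √(p₀(1−p₀)/n) = √(0.80·0.20/77) = √0.002077922 = 0.045584.
z = +0.037662/0.045584 = 0.826.

z = 0.826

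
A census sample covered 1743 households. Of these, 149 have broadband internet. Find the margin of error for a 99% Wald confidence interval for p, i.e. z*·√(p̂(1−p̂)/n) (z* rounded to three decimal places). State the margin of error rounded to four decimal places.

The sample proportion is 149/1743 = 0.08548.
Standard error of p̂: √(0.078177/1743) = √0.000044852 = 0.006697.
z* = 2.576 at the 99% level.
ME = 2.576·0.006697 = 0.0173.

ME = 0.0173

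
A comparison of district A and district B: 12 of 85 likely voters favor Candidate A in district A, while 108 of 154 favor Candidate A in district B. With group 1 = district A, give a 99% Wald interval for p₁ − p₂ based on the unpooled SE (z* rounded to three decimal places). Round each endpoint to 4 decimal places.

(-0.6961, -0.4241)

p̂₁ = 0.14118, p̂₂ = 0.70130, so the observed difference is -0.56012.
SE = √(0.001426420 + 0.001360252) = √0.002786672 = 0.052789.
The 99% critical value is z* = 2.576. Margin = 2.576·0.052789 = 0.13598.
CI: -0.56012 ± 0.13598 = (-0.6961, -0.4241).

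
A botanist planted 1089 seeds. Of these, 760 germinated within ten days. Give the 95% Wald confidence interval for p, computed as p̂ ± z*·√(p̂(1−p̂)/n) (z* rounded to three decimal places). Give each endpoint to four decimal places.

Sample proportion p̂ = 760/1089 = 0.69789.
Standard error of p̂: √(0.210840/1089) = √0.000193609 = 0.013914.
The 95% critical value is z* = 1.960.
Margin of error: 1.960 × 0.013914 = 0.02727.
Interval: 0.69789 ± 0.02727 → (0.6706, 0.7252).

(0.6706, 0.7252)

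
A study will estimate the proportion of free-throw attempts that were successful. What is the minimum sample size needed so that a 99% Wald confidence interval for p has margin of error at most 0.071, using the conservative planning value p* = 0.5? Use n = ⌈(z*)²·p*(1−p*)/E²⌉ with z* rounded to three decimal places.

n = 330

The 99% critical value is z* = 2.576.
p*(1−p*) = 0.50·0.50 = 0.2500.
(z*)²·p*(1−p*)/E² = 6.635776·0.2500/0.005041 = 329.090.
Rounding up, n = 330.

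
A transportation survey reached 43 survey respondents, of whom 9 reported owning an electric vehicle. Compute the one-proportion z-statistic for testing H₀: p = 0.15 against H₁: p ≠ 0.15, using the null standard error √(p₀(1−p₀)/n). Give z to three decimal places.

The sample proportion is 9/43 = 0.20930.
SE₀ = √(0.15·0.85/43) = 0.054453.
z = (p̂ − p₀)/SE = (0.20930 − 0.15)/0.054453 = 1.089.

z = 1.089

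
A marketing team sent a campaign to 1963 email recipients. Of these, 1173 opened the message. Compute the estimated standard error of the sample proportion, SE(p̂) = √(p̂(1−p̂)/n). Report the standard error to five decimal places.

SE = 0.01107

Sample proportion p̂ = 1173/1963 = 0.59755.
p̂(1−p̂) = 0.59755·0.40245 = 0.240484.
SE = √(0.240484/1963) = √0.000122508 = 0.01107.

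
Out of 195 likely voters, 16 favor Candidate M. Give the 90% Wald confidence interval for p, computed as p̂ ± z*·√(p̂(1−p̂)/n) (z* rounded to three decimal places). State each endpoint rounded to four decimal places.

(0.0497, 0.1144)

Sample proportion p̂ = 16/195 = 0.08205.
SE = √(p̂(1−p̂)/n) = √(0.075319/195) = 0.019653.
For 90% confidence, z* = 1.645.
Margin = 1.645·0.019653 = 0.03233.
Interval: 0.08205 ± 0.03233 → (0.0497, 0.1144).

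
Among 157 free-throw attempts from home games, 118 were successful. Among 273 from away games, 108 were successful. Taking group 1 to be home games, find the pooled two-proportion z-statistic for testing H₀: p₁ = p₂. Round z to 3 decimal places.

Sample proportions: p̂₁ = 118/157 = 0.75159 and p̂₂ = 108/273 = 0.39560.
Pooling: p̂ = 226/430 = 0.52558.
SE = √[p̂(1−p̂)(1/n₁+1/n₂)] = √[0.52558·0.47442·(1/157+1/273)] ≈ 0.050015.
z = (p̂₁ − p̂₂)/SE = (0.75159 − 0.39560)/0.050015 = 0.35599/0.050015 = 7.118.

z = 7.118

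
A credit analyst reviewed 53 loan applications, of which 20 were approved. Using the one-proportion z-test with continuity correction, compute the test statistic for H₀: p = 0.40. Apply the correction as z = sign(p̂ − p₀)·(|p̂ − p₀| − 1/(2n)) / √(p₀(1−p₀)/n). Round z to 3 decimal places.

Sample proportion p̂ = 20/53 = 0.37736. p̂ − p₀ = -0.022642.
Continuity correction 1/(2n) = 1/106 = 0.009434.
Corrected numerator: |-0.022642| − 0.009434 = 0.013208.
Under H₀, SE = √(p₀(1−p₀)/n) = √(0.40·0.60/53) = √0.004528302 = 0.067293.
z = −0.013208/0.067293 = -0.196.

z = -0.196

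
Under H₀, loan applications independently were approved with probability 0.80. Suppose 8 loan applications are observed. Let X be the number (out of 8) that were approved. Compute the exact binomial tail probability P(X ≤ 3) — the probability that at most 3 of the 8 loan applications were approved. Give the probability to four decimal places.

P = 0.0104

X is binomial with n = 8 and p = 0.80.
P(X ≤ 3) = C(8,0)·0.80^0·0.20^8 + C(8,1)·0.80^1·0.20^7 + C(8,2)·0.80^2·0.20^6 + C(8,3)·0.80^3·0.20^5.
= 0.000003 + 0.000082 + 0.001147 + 0.009175 = 0.0104.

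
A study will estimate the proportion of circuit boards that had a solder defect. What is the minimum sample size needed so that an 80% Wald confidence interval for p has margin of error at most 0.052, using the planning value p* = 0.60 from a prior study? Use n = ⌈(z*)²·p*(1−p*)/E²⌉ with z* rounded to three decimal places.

z* = 1.282 at the 80% level.
p*(1−p*) = 0.60·0.40 = 0.2400.
Required n before rounding: 1.643524 × 0.2400 / 0.052² = 145.875.
Rounding up, n = 146.

n = 146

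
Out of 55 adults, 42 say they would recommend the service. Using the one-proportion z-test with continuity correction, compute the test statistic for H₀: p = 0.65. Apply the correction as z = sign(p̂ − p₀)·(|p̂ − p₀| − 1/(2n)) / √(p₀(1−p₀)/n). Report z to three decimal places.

z = 1.626

p̂ = 42/55 = 0.76364. p̂ − p₀ = 0.113636.
Continuity correction 1/(2n) = 1/110 = 0.009091.
Corrected numerator: |0.113636| − 0.009091 = 0.104545.
Null standard error: √(0.65·0.35/55) = √0.004136364 = 0.064315.
z = (+)0.104545/0.064315 = 1.626.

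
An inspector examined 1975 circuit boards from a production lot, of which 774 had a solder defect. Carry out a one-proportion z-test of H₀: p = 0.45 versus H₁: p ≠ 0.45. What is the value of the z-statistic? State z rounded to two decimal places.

Sample proportion p̂ = 774/1975 = 0.39190.
Under H₀, SE = √(p₀(1−p₀)/n) = √(0.45·0.55/1975) = √0.000125316 = 0.011194.
z = (0.39190 − 0.45)/0.011194 = -0.05810/0.011194 = -5.19.

z = -5.19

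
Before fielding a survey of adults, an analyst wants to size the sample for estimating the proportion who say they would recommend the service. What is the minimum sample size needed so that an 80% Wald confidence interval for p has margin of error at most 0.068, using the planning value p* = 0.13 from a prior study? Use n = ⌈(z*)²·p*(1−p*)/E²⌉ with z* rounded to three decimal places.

n = 41

z* = 1.282 at the 80% level.
p*(1−p*) = 0.13·0.87 = 0.1131.
(z*)²·p*(1−p*)/E² = 1.643524·0.1131/0.004624 = 40.200.
Rounding up, n = 41.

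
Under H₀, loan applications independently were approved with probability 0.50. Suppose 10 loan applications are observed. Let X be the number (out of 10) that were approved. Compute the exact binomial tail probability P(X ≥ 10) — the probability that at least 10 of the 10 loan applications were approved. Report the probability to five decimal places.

P = 0.00098

X ~ Binomial(n=10, p=0.50).
P(X ≥ 10) = C(10,10)·0.50^10·0.50^0.
= 0.000977 = 0.00098.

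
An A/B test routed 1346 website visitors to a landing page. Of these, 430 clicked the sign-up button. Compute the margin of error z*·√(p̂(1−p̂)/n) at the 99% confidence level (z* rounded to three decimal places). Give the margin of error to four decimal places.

ME = 0.0327

p̂ = 430/1346 = 0.31947.
SE(p̂) = √(0.31947·0.68053/1346) = 0.012709.
For 99% confidence, z* = 2.576.
Margin of error = z*·SE = 2.576 × 0.012709 = 0.0327.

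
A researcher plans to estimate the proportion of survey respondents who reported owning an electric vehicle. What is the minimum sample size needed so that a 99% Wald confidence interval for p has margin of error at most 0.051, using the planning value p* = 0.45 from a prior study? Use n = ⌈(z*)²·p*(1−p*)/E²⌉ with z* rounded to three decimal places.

For 99% confidence, z* = 2.576.
p*(1−p*) = 0.2475.
Required n before rounding: 6.635776 × 0.2475 / 0.051² = 631.432.
⌈631.432⌉ = 632.

n = 632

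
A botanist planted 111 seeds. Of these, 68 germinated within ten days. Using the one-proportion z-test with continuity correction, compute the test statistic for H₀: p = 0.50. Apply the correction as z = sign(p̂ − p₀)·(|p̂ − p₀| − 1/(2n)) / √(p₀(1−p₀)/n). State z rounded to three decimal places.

With x = 68 successes in n = 111, p̂ = 0.61261. p̂ − p₀ = 0.112613.
1/(2n) = 0.004505.
Corrected numerator: |0.112613| − 0.004505 = 0.108108.
SE₀ = √(0.50·0.50/111) = 0.047458.
z = (+)0.108108/0.047458 = 2.278.

z = 2.278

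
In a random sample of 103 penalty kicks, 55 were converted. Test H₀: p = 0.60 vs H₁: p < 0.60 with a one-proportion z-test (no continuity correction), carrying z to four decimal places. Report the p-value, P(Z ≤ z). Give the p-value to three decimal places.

p-value = 0.086

With x = 55 successes in n = 103, p̂ = 0.53398.
SE₀ = √(0.60·0.40/103) = 0.048271.
Test statistic (full precision, shown to 4 dp): z = (55/103 − 0.60)/SE₀ ≈ -1.3677.
From the standard normal, P(Z ≤ z) = 0.086.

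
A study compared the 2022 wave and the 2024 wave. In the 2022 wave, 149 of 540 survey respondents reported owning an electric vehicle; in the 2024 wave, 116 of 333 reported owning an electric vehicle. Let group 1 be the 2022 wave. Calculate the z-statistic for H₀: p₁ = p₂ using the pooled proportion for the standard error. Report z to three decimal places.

p̂₁ = 149/540 = 0.27593, p̂₂ = 116/333 = 0.34835.
Pooled p̂ = (149+116)/(540+333) = 265/873 = 0.30355.
Pooled SE = √[0.2114078·0.00485485] ≈ 0.032037.
z = -0.07242/0.032037 = -2.261.

z = -2.261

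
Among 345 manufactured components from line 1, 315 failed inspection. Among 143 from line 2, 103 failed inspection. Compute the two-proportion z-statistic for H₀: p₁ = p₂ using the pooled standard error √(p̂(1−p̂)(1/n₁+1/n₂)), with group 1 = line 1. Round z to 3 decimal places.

z = 5.529

Sample proportions: p̂₁ = 315/345 = 0.91304 and p̂₂ = 103/143 = 0.72028.
Pooling: p̂ = 418/488 = 0.85656.
SE = √[p̂(1−p̂)(1/n₁+1/n₂)] = √[0.85656·0.14344·(1/345+1/143)] ≈ 0.034862.
z = (p̂₁ − p̂₂)/SE = (0.91304 − 0.72028)/0.034862 = 0.19276/0.034862 = 5.529.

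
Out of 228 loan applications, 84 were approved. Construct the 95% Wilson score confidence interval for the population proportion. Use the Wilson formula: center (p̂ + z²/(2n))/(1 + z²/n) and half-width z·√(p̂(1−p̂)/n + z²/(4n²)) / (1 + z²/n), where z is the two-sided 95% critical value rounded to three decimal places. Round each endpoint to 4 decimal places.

Here p̂ = 84/228 = 0.36842 and z = 1.960 (z² = 3.841600).
Denominator 1 + z²/n = 1 + 3.841600/228 = 1.016849.
Center = (0.36842 + 0.008425)/1.016849 = 0.37060.
Radicand: p̂(1−p̂)/n + z²/(4n²) = 0.001020557 + 0.000018475 = 0.001039032.
Half-width = z·√(radicand)/denom = 1.960·0.032234/1.016849 = 0.06213.
Interval: 0.37060 ± 0.06213 → (0.3085, 0.4327).

(0.3085, 0.4327)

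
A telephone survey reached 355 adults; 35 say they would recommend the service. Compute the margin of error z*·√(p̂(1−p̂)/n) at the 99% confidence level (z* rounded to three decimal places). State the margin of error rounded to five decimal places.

ME = 0.04076

Sample proportion p̂ = 35/355 = 0.09859.
SE = √(p̂(1−p̂)/n) = √(0.088871/355) = 0.015822.
z* = 2.576 at the 99% level.
Margin of error = z*·SE = 2.576 × 0.015822 = 0.04076.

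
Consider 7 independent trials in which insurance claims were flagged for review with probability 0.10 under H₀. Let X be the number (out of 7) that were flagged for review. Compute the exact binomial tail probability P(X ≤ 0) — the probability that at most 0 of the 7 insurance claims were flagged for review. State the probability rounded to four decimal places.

X is binomial with n = 7 and p = 0.10.
P(X ≤ 0) = C(7,0)·0.10^0·0.90^7.
= 0.478297 = 0.4783.

P = 0.4783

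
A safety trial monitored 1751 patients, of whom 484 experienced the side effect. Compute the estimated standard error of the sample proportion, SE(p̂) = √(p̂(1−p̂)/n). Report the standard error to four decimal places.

SE = 0.0107

With x = 484 successes in n = 1751, p̂ = 0.27641.
p̂(1−p̂) = 0.200008.
Dividing by n and taking the root: √0.000114225 = 0.0107.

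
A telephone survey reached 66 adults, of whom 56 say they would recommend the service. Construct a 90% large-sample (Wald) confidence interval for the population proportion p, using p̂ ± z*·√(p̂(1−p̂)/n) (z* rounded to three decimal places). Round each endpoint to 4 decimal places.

(0.7759, 0.9211)

p̂ = 56/66 = 0.84848.
SE(p̂) = √(0.84848·0.15152/66) = 0.044134.
The 90% critical value is z* = 1.645.
Margin of error: 1.645 × 0.044134 = 0.07260.
So the interval runs from 0.7759 to 0.9211.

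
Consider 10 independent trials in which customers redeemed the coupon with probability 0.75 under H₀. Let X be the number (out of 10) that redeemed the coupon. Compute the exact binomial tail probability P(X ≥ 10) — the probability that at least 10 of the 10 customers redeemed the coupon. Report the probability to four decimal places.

X is binomial with n = 10 and p = 0.75.
P(X ≥ 10) = C(10,10)·0.75^10·0.25^0.
= 0.056314 = 0.0563.

P = 0.0563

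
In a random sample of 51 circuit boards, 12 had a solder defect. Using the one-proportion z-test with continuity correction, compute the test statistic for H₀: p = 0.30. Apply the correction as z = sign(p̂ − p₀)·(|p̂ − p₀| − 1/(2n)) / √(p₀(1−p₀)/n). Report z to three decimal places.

z = -0.856

p̂ = 12/51 = 0.23529. p̂ − p₀ = -0.064706.
1/(2n) = 0.009804.
Corrected numerator: |-0.064706| − 0.009804 = 0.054902.
Under H₀, SE = √(p₀(1−p₀)/n) = √(0.30·0.70/51) = √0.004117647 = 0.064169.
z = −0.054902/0.064169 = -0.856.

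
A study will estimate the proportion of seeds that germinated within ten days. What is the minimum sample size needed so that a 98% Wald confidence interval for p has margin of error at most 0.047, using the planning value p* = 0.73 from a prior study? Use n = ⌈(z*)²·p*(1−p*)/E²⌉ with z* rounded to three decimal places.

The 98% critical value is z* = 2.326.
p*(1−p*) = 0.73·0.27 = 0.1971.
Required n before rounding: 5.410276 × 0.1971 / 0.047² = 482.737.
⌈482.737⌉ = 483.

n = 483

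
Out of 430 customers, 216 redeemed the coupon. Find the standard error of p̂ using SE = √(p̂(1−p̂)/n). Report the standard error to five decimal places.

SE = 0.02411

The sample proportion is 216/430 = 0.50233.
p̂(1−p̂) = 0.249995.
Dividing by n and taking the root: √0.000581384 = 0.02411.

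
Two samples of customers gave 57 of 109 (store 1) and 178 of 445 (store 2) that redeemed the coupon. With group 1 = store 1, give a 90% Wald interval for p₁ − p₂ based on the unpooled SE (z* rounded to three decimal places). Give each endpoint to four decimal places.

p̂₁ = 57/109 = 0.52294, p̂₂ = 178/445 = 0.40000; p̂₁ − p̂₂ = 0.12294.
SE = √(0.002288752 + 0.000539326) = √0.002828078 = 0.053180.
z* = 1.645 at the 90% level. Margin of error = 0.08748.
So the interval runs from 0.0355 to 0.2104.

(0.0355, 0.2104)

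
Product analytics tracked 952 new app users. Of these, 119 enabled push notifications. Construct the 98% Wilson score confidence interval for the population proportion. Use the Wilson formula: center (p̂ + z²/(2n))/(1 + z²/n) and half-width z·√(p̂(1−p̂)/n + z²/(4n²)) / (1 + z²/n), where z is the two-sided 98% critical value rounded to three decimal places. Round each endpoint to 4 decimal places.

p̂ = 119/952 = 0.12500; z = 2.326, so z² = 5.410276.
Denominator 1 + z²/n = 1 + 5.410276/952 = 1.005683.
Adjusted center: (0.12500 + z²/(2n))/1.005683 = 0.12712.
Radicand: p̂(1−p̂)/n + z²/(4n²) = 0.000114890 + 0.000001492 = 0.000116382.
Half-width = 2.326·√0.000116382/1.005683 = 0.02495.
Interval: 0.12712 ± 0.02495 → (0.1022, 0.1521).

(0.1022, 0.1521)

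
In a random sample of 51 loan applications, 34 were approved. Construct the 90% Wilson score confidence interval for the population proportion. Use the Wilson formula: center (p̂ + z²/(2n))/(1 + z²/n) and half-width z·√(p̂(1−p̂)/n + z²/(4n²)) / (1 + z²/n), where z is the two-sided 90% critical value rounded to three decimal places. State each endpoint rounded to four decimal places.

(0.5521, 0.7644)

Here p̂ = 34/51 = 0.66667 and z = 1.645 (z² = 2.706025).
1 + z²/n = 1.053059.
Adjusted center: (0.66667 + z²/(2n))/1.053059 = 0.65827.
Radicand: p̂(1−p̂)/n + z²/(4n²) = 0.004357298 + 0.000260095 = 0.004617393.
Half-width = z·√(radicand)/denom = 1.645·0.067951/1.053059 = 0.10615.
Interval: 0.65827 ± 0.10615 → (0.5521, 0.7644).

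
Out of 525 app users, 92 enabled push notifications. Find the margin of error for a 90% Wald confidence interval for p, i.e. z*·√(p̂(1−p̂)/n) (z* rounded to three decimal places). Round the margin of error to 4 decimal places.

p̂ = 92/525 = 0.17524.
SE = √(p̂(1−p̂)/n) = √(0.144530/525) = 0.016592.
z* = 1.645 at the 90% level.
Margin of error = z*·SE = 1.645 × 0.016592 = 0.0273.

ME = 0.0273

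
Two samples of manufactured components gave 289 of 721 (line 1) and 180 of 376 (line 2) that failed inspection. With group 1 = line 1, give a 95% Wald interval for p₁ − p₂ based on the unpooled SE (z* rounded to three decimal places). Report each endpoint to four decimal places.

p̂₁ = 289/721 = 0.40083, p̂₂ = 180/376 = 0.47872; p̂₁ − p̂₂ = -0.07789.
Unpooled SE = √(p̂₁(1−p̂₁)/n₁ + p̂₂(1−p̂₂)/n₂) = √(0.000333101 + 0.000663690) = 0.031572.
The 95% critical value is z* = 1.960. Margin of error = 0.06188.
CI: -0.07789 ± 0.06188 = (-0.1398, -0.0160).

(-0.1398, -0.0160)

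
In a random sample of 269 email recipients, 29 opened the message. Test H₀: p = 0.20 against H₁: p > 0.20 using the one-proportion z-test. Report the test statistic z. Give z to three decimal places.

z = -3.780

The sample proportion is 29/269 = 0.10781.
SE₀ = √(0.20·0.80/269) = 0.024388.
z = (p̂ − p₀)/SE = (0.10781 − 0.20)/0.024388 = -3.780.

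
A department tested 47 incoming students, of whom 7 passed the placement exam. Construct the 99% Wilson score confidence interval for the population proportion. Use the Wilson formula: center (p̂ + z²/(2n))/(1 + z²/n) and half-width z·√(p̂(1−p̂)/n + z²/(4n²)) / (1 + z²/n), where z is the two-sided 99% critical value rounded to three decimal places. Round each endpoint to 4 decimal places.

Here p̂ = 7/47 = 0.14894 and z = 2.576 (z² = 6.635776).
1 + z²/n = 1.141187.
Adjusted center: (0.14894 + z²/(2n))/1.141187 = 0.19237.
Radicand: p̂(1−p̂)/n + z²/(4n²) = 0.002696898 + 0.000750993 = 0.003447891.
Half-width = z·√(radicand)/denom = 2.576·0.058719/1.141187 = 0.13255.
Interval: 0.19237 ± 0.13255 → (0.0598, 0.3249).

(0.0598, 0.3249)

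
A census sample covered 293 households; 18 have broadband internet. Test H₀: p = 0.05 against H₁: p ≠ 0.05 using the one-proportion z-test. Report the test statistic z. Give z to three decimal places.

The sample proportion is 18/293 = 0.06143.
SE₀ = √(0.05·0.95/293) = 0.012732.
Test statistic: z = 0.01143/0.012732 = 0.898.

z = 0.898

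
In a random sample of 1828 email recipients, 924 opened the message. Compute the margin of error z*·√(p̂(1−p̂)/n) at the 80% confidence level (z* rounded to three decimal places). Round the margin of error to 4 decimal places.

ME = 0.0150

p̂ = 924/1828 = 0.50547.
SE(p̂) = √(0.50547·0.49453/1828) = 0.011694.
z* = 1.282 at the 80% level.
So ME = 0.0150.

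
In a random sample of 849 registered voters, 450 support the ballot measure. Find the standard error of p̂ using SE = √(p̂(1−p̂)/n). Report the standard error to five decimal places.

With x = 450 successes in n = 849, p̂ = 0.53004.
p̂(1−p̂) = 0.249098.
SE = √(0.249098/849) = √0.000293402 = 0.01713.

SE = 0.01713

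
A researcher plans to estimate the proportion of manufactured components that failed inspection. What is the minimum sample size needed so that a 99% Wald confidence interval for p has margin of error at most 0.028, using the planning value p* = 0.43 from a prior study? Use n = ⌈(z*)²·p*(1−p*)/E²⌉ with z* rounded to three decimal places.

z* = 2.576 at the 99% level.
p*(1−p*) = 0.2451.
Required n before rounding: 6.635776 × 0.2451 / 0.028² = 2074.526.
⌈2074.526⌉ = 2075.

n = 2075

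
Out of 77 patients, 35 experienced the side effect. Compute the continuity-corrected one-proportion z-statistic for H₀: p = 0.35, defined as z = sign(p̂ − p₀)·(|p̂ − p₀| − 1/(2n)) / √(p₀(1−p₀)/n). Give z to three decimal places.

With x = 35 successes in n = 77, p̂ = 0.45455. p̂ − p₀ = 0.104545.
Continuity correction 1/(2n) = 1/154 = 0.006494.
Corrected numerator: |0.104545| − 0.006494 = 0.098051.
SE₀ = √(0.35·0.65/77) = 0.054356.
z = +0.098051/0.054356 = 1.804.

z = 1.804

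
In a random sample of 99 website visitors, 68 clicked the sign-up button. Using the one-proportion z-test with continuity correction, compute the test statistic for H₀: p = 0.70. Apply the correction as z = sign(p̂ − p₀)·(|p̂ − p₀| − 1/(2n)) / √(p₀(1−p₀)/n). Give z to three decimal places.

z = -0.175

p̂ = 68/99 = 0.68687. p̂ − p₀ = -0.013131.
Continuity correction 1/(2n) = 1/198 = 0.005051.
Corrected numerator: |-0.013131| − 0.005051 = 0.008080.
Under H₀, SE = √(p₀(1−p₀)/n) = √(0.70·0.30/99) = √0.002121212 = 0.046057.
z = −0.008080/0.046057 = -0.175.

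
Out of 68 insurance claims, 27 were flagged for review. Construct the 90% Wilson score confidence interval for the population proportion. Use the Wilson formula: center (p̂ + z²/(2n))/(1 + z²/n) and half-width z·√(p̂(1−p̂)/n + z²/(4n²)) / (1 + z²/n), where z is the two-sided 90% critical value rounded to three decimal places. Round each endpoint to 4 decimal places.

Here p̂ = 27/68 = 0.39706 and z = 1.645 (z² = 2.706025).
Denominator 1 + z²/n = 1 + 2.706025/68 = 1.039794.
Adjusted center: (0.39706 + z²/(2n))/1.039794 = 0.40100.
Radicand: p̂(1−p̂)/n + z²/(4n²) = 0.003520634 + 0.000146303 = 0.003666937.
Half-width = z·√(radicand)/denom = 1.645·0.060555/1.039794 = 0.09580.
Interval: 0.40100 ± 0.09580 → (0.3052, 0.4968).

(0.3052, 0.4968)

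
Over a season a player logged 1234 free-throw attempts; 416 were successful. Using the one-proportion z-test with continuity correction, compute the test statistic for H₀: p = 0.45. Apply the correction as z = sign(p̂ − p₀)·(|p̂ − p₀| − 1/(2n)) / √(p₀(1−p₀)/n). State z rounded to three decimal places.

With x = 416 successes in n = 1234, p̂ = 0.33712. p̂ − p₀ = -0.112885.
1/(2n) = 0.000405.
Corrected numerator: |-0.112885| − 0.000405 = 0.112480.
SE₀ = √(0.45·0.55/1234) = 0.014162.
z = −0.112480/0.014162 = -7.942.

z = -7.942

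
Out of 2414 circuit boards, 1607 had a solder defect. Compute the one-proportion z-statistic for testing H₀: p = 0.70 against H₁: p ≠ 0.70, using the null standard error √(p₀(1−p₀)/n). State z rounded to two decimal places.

p̂ = 1607/2414 = 0.66570.
Null standard error: √(0.70·0.30/2414) = √0.000086993 = 0.009327.
z = (0.66570 − 0.70)/0.009327 = -0.03430/0.009327 = -3.68.

z = -3.68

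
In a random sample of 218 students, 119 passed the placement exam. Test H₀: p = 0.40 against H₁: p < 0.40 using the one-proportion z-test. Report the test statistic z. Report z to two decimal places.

With x = 119 successes in n = 218, p̂ = 0.54587.
Null standard error: √(0.40·0.60/218) = √0.001100917 = 0.033180.
z = (0.54587 − 0.40)/0.033180 = 0.14587/0.033180 = 4.40.

z = 4.40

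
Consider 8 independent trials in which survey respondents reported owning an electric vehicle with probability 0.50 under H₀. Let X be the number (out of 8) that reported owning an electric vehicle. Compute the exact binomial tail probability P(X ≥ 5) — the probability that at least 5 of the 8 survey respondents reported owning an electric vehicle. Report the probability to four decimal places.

P = 0.3633

X is binomial with n = 8 and p = 0.50.
P(X ≥ 5) = C(8,5)·0.50^5·0.50^3 + C(8,6)·0.50^6·0.50^2 + C(8,7)·0.50^7·0.50^1 + C(8,8)·0.50^8·0.50^0.
= 0.218750 + 0.109375 + 0.031250 + 0.003906 = 0.3633.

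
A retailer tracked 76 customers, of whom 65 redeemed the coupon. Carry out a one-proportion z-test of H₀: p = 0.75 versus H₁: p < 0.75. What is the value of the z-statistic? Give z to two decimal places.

z = 2.12

The sample proportion is 65/76 = 0.85526.
Under H₀, SE = √(p₀(1−p₀)/n) = √(0.75·0.25/76) = √0.002467105 = 0.049670.
z = (0.85526 − 0.75)/0.049670 = 0.10526/0.049670 = 2.12.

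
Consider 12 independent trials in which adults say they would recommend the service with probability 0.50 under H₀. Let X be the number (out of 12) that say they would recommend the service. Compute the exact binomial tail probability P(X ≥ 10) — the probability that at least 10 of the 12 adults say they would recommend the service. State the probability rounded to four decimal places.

X is binomial with n = 12 and p = 0.50.
P(X ≥ 10) = C(12,10)·0.50^10·0.50^2 + C(12,11)·0.50^11·0.50^1 + C(12,12)·0.50^12·0.50^0.
= 0.016113 + 0.002930 + 0.000244 = 0.0193.

P = 0.0193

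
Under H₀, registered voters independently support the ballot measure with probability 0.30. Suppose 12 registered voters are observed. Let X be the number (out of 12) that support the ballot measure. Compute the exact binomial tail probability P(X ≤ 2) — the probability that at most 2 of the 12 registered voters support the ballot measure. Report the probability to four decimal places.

P = 0.2528

X ~ Binomial(n=12, p=0.30).
P(X ≤ 2) = C(12,0)·0.30^0·0.70^12 + C(12,1)·0.30^1·0.70^11 + C(12,2)·0.30^2·0.70^10.
= 0.013841 + 0.071184 + 0.167790 = 0.2528.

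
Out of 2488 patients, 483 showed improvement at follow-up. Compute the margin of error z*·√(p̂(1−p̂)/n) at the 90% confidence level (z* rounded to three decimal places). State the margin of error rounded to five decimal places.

ME = 0.01304

The sample proportion is 483/2488 = 0.19413.
SE(p̂) = √(0.19413·0.80587/2488) = 0.007930.
For 90% confidence, z* = 1.645.
ME = 1.645·0.007930 = 0.01304.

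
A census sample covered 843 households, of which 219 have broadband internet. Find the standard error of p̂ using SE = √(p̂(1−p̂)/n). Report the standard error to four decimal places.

Sample proportion p̂ = 219/843 = 0.25979.
p̂(1−p̂) = 0.25979·0.74021 = 0.192299.
SE = √(0.192299/843) = 0.0151.

SE = 0.0151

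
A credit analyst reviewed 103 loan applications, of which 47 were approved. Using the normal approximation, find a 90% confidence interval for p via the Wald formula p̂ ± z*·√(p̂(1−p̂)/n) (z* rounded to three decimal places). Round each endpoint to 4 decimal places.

p̂ = 47/103 = 0.45631.
Standard error of p̂: √(0.248091/103) = √0.002408653 = 0.049078.
z* = 1.645 at the 90% level.
Margin = 1.645·0.049078 = 0.08073.
Interval: 0.45631 ± 0.08073 → (0.3756, 0.5370).

(0.3756, 0.5370)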